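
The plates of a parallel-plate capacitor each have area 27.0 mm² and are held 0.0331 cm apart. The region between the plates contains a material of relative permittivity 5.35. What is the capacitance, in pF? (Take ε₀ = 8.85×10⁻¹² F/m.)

A = 27.0 mm² = 2.70×10⁻⁵ m².
C = κε₀A/d = 5.35 × 8.85×10⁻¹² × 2.70×10⁻⁵ / 3.31×10⁻⁴ = 3.86×10⁻¹² F.

3.86 pF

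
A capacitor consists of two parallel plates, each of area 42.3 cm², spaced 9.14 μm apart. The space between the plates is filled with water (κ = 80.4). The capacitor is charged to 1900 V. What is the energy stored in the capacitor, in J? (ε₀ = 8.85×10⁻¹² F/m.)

A = 42.3 cm² = 4.23×10⁻³ m².
C = κε₀A/d = 80.4 × 8.85×10⁻¹² × 4.23×10⁻³ / 9.14×10⁻⁶ = 3.29×10⁻⁷ F.
U = ½CV² = ½ × 3.29×10⁻⁷ × (1900)² = 0.594 J.

0.594 J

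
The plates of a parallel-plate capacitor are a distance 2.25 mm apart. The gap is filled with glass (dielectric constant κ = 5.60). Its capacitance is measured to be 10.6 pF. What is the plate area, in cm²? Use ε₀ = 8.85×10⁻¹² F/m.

A = Cd/(κε₀) = 1.06×10⁻¹¹ × 2.25×10⁻³ / (5.60 × 8.85×10⁻¹²) = 4.81×10⁻⁴ m².

A ≈ 4.81 cm²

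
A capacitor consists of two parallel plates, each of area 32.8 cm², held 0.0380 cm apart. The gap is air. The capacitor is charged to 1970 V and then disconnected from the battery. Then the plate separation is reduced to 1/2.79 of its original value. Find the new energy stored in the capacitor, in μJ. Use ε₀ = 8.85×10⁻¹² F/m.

A = 32.8 cm² = 3.28×10⁻³ m².
Initially C₁ = ε₀A/d = 8.85×10⁻¹² × 3.28×10⁻³ / 3.80×10⁻⁴ = 7.64×10⁻¹¹ F.
U₁ = 1.48×10⁻⁴ J.
Isolated ⇒ Q is held fixed. C₂ = 2.79 C₁ and U = Q²/(2C), so U₂/U₁ = C₁/C₂ = 0.358.
U₂ = 0.358 × 1.48×10⁻⁴ = 5.31×10⁻⁵ J.

53.1 μJ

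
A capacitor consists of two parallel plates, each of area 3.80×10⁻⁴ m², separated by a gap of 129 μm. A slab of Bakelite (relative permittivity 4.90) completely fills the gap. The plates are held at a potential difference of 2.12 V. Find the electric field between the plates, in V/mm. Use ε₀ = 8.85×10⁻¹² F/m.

E = V/d = 2.12 / 1.29×10⁻⁴ = 1.64×10⁴ V/m.

E ≈ 16.4 V/mm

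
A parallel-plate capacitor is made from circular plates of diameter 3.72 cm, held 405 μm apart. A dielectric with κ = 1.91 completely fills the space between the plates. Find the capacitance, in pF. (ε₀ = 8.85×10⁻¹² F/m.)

A = π(3.72/2 cm)² = 1.09×10⁻³ m².
C = κε₀A/d = 1.91 × 8.85×10⁻¹² × 1.09×10⁻³ / 4.05×10⁻⁴ = 4.54×10⁻¹¹ F.

45.4 pF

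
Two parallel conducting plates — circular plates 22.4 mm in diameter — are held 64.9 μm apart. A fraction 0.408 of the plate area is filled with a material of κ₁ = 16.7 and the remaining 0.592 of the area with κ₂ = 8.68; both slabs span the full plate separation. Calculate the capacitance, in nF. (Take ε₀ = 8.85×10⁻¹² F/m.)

A = π(22.4/2 mm)² = 3.94×10⁻⁴ m².
Side-by-side slabs ⇒ two capacitors in parallel, each spanning the full gap.
C₁ = κ₁ε₀A₁/d = 16.7 × 8.85×10⁻¹² × 1.61×10⁻⁴ / 6.49×10⁻⁵ = 3.66×10⁻¹⁰ F.
C₂ = κ₂ε₀A₂/d = 8.68 × 8.85×10⁻¹² × 2.33×10⁻⁴ / 6.49×10⁻⁵ = 2.76×10⁻¹⁰ F.
C = C₁ + C₂ = 6.42×10⁻¹⁰ F.

C ≈ 0.642 nF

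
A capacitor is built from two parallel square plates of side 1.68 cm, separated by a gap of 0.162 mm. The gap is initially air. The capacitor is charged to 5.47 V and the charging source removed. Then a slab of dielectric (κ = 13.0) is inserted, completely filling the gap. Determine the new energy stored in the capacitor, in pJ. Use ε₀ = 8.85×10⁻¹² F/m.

U ≈ 17.7 pJ

A = (1.68 cm)² = 2.82×10⁻⁴ m².
Initially C₁ = ε₀A/d = 8.85×10⁻¹² × 2.82×10⁻⁴ / 1.62×10⁻⁴ = 1.54×10⁻¹¹ F.
U₁ = 2.31×10⁻¹⁰ J.
Isolated ⇒ Q is held fixed. C₂ = 13.0 C₁ and U = Q²/(2C), so U₂/U₁ = C₁/C₂ = 0.0769.
U₂ = 0.0769 × 2.31×10⁻¹⁰ = 1.77×10⁻¹¹ J.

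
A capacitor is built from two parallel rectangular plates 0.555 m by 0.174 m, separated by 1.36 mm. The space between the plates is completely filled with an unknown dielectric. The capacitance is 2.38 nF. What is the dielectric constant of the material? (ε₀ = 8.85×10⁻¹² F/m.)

3.79

A = 0.555 × 0.174 m² = 9.66×10⁻² m².
κ = Cd/(ε₀A) = 2.38×10⁻⁹ × 1.36×10⁻³ / (8.85×10⁻¹² × 9.66×10⁻²) = 3.79.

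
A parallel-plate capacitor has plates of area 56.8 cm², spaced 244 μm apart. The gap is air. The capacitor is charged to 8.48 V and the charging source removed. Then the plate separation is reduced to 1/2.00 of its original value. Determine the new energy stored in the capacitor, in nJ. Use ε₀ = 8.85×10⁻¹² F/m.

U ≈ 3.70 nJ

A = 56.8 cm² = 5.68×10⁻³ m².
Initially C₁ = ε₀A/d = 8.85×10⁻¹² × 5.68×10⁻³ / 2.44×10⁻⁴ = 2.06×10⁻¹⁰ F.
U₁ = 7.41×10⁻⁹ J.
Isolated ⇒ Q is held fixed. C₂ = 2.00 C₁ and U = Q²/(2C), so U₂/U₁ = C₁/C₂ = 0.500.
U₂ = 0.500 × 7.41×10⁻⁹ = 3.70×10⁻⁹ J.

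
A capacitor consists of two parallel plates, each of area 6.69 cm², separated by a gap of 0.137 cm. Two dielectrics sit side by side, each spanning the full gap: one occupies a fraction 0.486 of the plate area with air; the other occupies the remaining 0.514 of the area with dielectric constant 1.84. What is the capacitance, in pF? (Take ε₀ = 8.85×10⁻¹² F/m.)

A = 6.69 cm² = 6.69×10⁻⁴ m².
Side-by-side slabs ⇒ two capacitors in parallel, each spanning the full gap.
C₁ = κ₁ε₀A₁/d = 1.00 × 8.85×10⁻¹² × 3.25×10⁻⁴ / 1.37×10⁻³ = 2.10×10⁻¹² F.
C₂ = κ₂ε₀A₂/d = 1.84 × 8.85×10⁻¹² × 3.44×10⁻⁴ / 1.37×10⁻³ = 4.09×10⁻¹² F.
C = C₁ + C₂ = 6.19×10⁻¹² F.

6.19 pF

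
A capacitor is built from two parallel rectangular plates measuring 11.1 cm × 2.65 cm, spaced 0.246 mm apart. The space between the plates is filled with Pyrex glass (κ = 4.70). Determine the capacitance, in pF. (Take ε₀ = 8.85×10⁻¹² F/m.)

C ≈ 497 pF

A = 11.1 × 2.65 cm² = 2.94×10⁻³ m².
C = κε₀A/d = 4.70 × 8.85×10⁻¹² × 2.94×10⁻³ / 2.46×10⁻⁴ = 4.97×10⁻¹⁰ F.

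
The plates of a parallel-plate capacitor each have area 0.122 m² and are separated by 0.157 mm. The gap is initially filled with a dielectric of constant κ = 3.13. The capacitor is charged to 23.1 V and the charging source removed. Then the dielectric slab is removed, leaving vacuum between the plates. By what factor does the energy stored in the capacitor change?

Isolated ⇒ Q is held fixed.
C₂ = 0.319 C₁ and U = Q²/(2C), so U₂/U₁ = C₁/C₂ = 3.13.

3.13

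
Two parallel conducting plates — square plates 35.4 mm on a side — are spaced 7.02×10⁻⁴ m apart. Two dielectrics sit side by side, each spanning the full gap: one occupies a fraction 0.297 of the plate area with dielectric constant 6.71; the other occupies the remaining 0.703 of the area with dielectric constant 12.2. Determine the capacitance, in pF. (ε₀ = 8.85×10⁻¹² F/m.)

167 pF

A = (35.4 mm)² = 1.25×10⁻³ m².
Side-by-side slabs ⇒ two capacitors in parallel, each spanning the full gap.
C₁ = κ₁ε₀A₁/d = 6.71 × 8.85×10⁻¹² × 3.72×10⁻⁴ / 7.02×10⁻⁴ = 3.15×10⁻¹¹ F.
C₂ = κ₂ε₀A₂/d = 12.2 × 8.85×10⁻¹² × 8.81×10⁻⁴ / 7.02×10⁻⁴ = 1.35×10⁻¹⁰ F.
C = C₁ + C₂ = 1.67×10⁻¹⁰ F.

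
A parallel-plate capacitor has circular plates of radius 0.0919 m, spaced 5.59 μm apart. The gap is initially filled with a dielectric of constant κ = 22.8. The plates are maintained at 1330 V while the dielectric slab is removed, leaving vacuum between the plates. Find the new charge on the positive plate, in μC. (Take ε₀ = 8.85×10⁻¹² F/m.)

Q ≈ 55.9 μC

A = π(0.0919 m)² = 2.65×10⁻² m².
Initially C₁ = κε₀A/d = 22.8 × 8.85×10⁻¹² × 2.65×10⁻² / 5.59×10⁻⁶ = 9.58×10⁻⁷ F.
Q₁ = 1.27×10⁻³ C.
Battery connected ⇒ V is held fixed. C₂ = 0.0439 C₁ and Q = CV, so Q₂/Q₁ = C₂/C₁ = 0.0439.
Q₂ = 0.0439 × 1.27×10⁻³ = 5.59×10⁻⁵ C.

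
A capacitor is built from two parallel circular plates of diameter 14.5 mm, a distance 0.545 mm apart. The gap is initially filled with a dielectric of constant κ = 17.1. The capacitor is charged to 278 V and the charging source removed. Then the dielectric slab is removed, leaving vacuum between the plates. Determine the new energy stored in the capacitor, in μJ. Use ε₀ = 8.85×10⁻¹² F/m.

A = π(14.5/2 mm)² = 1.65×10⁻⁴ m².
Initially C₁ = κε₀A/d = 17.1 × 8.85×10⁻¹² × 1.65×10⁻⁴ / 5.45×10⁻⁴ = 4.59×10⁻¹¹ F.
U₁ = 1.77×10⁻⁶ J.
Isolated ⇒ Q is held fixed. C₂ = 0.0585 C₁ and U = Q²/(2C), so U₂/U₁ = C₁/C₂ = 17.1.
U₂ = 17.1 × 1.77×10⁻⁶ = 3.03×10⁻⁵ J.

U ≈ 30.3 μJ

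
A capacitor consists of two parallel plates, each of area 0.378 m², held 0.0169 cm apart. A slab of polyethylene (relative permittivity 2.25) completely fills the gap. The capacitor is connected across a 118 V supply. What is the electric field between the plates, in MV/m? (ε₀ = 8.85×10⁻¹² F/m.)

0.698 MV/m

E = V/d = 118 / 1.69×10⁻⁴ = 6.98×10⁵ V/m.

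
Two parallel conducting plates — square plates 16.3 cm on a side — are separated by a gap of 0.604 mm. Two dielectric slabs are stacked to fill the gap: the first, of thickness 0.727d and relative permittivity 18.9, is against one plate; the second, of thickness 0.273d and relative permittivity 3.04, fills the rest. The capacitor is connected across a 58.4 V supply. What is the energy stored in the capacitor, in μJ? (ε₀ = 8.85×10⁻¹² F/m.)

A = (16.3 cm)² = 2.66×10⁻² m².
Stacked slabs ⇒ two capacitors in series, each with the full plate area.
C₁ = κ₁ε₀A/d₁ = 18.9 × 8.85×10⁻¹² × 2.66×10⁻² / 4.39×10⁻⁴ = 1.01×10⁻⁸ F.
C₂ = κ₂ε₀A/d₂ = 3.04 × 8.85×10⁻¹² × 2.66×10⁻² / 1.65×10⁻⁴ = 4.34×10⁻⁹ F.
C = (1/C₁ + 1/C₂)⁻¹ = 3.04×10⁻⁹ F.
U = ½CV² = ½ × 3.04×10⁻⁹ × (58.4)² = 5.18×10⁻⁶ J.

5.18 μJ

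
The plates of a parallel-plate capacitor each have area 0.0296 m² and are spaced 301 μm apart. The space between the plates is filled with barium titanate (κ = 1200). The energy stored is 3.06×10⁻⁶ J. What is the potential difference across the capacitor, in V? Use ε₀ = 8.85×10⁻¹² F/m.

V ≈ 2.42 V

C = κε₀A/d = 1200 × 8.85×10⁻¹² × 2.96×10⁻² / 3.01×10⁻⁴ = 1.04×10⁻⁶ F.
V = √(2U/C) = √(2 × 3.06×10⁻⁶ / 1.04×10⁻⁶) = 2.42 V.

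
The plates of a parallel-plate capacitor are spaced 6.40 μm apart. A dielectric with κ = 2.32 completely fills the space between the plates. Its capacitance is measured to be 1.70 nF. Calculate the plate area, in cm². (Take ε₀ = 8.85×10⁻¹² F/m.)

A = Cd/(κε₀) = 1.70×10⁻⁹ × 6.40×10⁻⁶ / (2.32 × 8.85×10⁻¹²) = 5.30×10⁻⁴ m².

5.30 cm²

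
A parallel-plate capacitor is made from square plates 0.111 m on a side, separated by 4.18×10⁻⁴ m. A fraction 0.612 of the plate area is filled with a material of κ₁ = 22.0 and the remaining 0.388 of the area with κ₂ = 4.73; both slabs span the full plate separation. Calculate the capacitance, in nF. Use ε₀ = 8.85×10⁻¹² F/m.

A = (0.111 m)² = 1.23×10⁻² m².
Side-by-side slabs ⇒ two capacitors in parallel, each spanning the full gap.
C₁ = κ₁ε₀A₁/d = 22.0 × 8.85×10⁻¹² × 7.54×10⁻³ / 4.18×10⁻⁴ = 3.51×10⁻⁹ F.
C₂ = κ₂ε₀A₂/d = 4.73 × 8.85×10⁻¹² × 4.78×10⁻³ / 4.18×10⁻⁴ = 4.79×10⁻¹⁰ F.
C = C₁ + C₂ = 3.99×10⁻⁹ F.

C ≈ 3.99 nF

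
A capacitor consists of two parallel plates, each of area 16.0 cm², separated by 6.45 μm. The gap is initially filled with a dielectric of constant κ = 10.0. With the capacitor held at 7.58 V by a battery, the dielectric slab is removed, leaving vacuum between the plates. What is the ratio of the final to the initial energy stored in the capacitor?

0.100

Battery connected ⇒ V is held fixed.
C₂ = 0.100 C₁ and U = ½CV², so U₂/U₁ = C₂/C₁ = 0.100.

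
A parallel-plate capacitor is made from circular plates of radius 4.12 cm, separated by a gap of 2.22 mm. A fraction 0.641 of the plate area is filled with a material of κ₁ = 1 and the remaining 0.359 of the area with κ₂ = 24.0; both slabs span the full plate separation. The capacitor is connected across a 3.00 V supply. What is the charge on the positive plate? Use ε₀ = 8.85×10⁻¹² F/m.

A = π(4.12 cm)² = 5.33×10⁻³ m².
Side-by-side slabs ⇒ two capacitors in parallel, each spanning the full gap.
C₁ = κ₁ε₀A₁/d = 1.00 × 8.85×10⁻¹² × 3.42×10⁻³ / 2.22×10⁻³ = 1.36×10⁻¹¹ F.
C₂ = κ₂ε₀A₂/d = 24.0 × 8.85×10⁻¹² × 1.91×10⁻³ / 2.22×10⁻³ = 1.83×10⁻¹⁰ F.
C = C₁ + C₂ = 1.97×10⁻¹⁰ F.
Q = CV = 1.97×10⁻¹⁰ × 3.00 = 5.90×10⁻¹⁰ C.

0.590 nC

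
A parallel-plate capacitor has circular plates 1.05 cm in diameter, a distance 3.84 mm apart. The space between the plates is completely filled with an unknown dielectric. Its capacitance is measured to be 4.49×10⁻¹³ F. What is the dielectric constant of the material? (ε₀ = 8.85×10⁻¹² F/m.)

κ ≈ 2.25

A = π(1.05/2 cm)² = 8.66×10⁻⁵ m².
κ = Cd/(ε₀A) = 4.49×10⁻¹³ × 3.84×10⁻³ / (8.85×10⁻¹² × 8.66×10⁻⁵) = 2.25.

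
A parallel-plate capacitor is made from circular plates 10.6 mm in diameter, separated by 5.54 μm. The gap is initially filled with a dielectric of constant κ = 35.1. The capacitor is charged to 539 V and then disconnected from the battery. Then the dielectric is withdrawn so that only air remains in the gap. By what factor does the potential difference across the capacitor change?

Isolated ⇒ Q is held fixed.
C₂ = 0.0285 C₁ and V = Q/C, so V₂/V₁ = C₁/C₂ = 35.1.

35.1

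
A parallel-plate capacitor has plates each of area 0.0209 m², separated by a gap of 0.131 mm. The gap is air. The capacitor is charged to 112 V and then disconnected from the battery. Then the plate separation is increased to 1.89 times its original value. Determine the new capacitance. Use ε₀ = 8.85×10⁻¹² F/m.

Initially C₁ = ε₀A/d = 8.85×10⁻¹² × 2.09×10⁻² / 1.31×10⁻⁴ = 1.41×10⁻⁹ F.
C = ε₀A/d scales as 1/d, so C₂/C₁ = d₁/d₂ = 1/1.89 = 0.529.
C₂ = 0.529 × 1.41×10⁻⁹ = 7.47×10⁻¹⁰ F.

0.747 nF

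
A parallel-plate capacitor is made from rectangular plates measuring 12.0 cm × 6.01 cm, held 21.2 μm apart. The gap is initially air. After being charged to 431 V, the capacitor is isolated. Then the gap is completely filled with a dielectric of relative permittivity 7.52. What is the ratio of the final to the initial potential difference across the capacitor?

V₂/V₁ ≈ 0.133

Isolated ⇒ Q is held fixed.
C₂ = 7.52 C₁ and V = Q/C, so V₂/V₁ = C₁/C₂ = 0.133.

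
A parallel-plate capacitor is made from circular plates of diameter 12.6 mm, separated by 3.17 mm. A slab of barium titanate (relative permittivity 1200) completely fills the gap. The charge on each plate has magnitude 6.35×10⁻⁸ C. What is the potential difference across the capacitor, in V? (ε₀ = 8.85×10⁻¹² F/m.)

A = π(12.6/2 mm)² = 1.25×10⁻⁴ m².
C = κε₀A/d = 1200 × 8.85×10⁻¹² × 1.25×10⁻⁴ / 3.17×10⁻³ = 4.18×10⁻¹⁰ F.
V = Q/C = 6.35×10⁻⁸ / 4.18×10⁻¹⁰ = 1.52×10² V.

V ≈ 152 V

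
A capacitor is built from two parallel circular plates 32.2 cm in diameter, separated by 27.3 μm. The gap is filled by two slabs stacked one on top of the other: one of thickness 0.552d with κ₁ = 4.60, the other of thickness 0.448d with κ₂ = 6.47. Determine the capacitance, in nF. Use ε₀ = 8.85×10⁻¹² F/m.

A = π(32.2/2 cm)² = 8.14×10⁻² m².
Stacked slabs ⇒ two capacitors in series, each with the full plate area.
C₁ = κ₁ε₀A/d₁ = 4.60 × 8.85×10⁻¹² × 8.14×10⁻² / 1.51×10⁻⁵ = 2.20×10⁻⁷ F.
C₂ = κ₂ε₀A/d₂ = 6.47 × 8.85×10⁻¹² × 8.14×10⁻² / 1.22×10⁻⁵ = 3.81×10⁻⁷ F.
C = (1/C₁ + 1/C₂)⁻¹ = 1.39×10⁻⁷ F.

C ≈ 139 nF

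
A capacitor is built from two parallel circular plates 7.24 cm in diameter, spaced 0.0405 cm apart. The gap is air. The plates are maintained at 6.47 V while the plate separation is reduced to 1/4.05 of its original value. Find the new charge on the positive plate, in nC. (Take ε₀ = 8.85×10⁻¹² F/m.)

Q ≈ 2.36 nC

A = π(7.24/2 cm)² = 4.12×10⁻³ m².
Initially C₁ = ε₀A/d = 8.85×10⁻¹² × 4.12×10⁻³ / 4.05×10⁻⁴ = 9.00×10⁻¹¹ F.
Q₁ = 5.82×10⁻¹⁰ C.
Battery connected ⇒ V is held fixed. C₂ = 4.05 C₁ and Q = CV, so Q₂/Q₁ = C₂/C₁ = 4.05.
Q₂ = 4.05 × 5.82×10⁻¹⁰ = 2.36×10⁻⁹ C.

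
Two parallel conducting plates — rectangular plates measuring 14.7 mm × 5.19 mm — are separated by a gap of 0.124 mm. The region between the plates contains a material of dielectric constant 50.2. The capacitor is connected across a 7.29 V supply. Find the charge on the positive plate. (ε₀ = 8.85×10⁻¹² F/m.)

A = 14.7 × 5.19 mm² = 7.63×10⁻⁵ m².
C = κε₀A/d = 50.2 × 8.85×10⁻¹² × 7.63×10⁻⁵ / 1.24×10⁻⁴ = 2.73×10⁻¹⁰ F.
Q = CV = 2.73×10⁻¹⁰ × 7.29 = 1.99×10⁻⁹ C.

Q ≈ 1.99 nC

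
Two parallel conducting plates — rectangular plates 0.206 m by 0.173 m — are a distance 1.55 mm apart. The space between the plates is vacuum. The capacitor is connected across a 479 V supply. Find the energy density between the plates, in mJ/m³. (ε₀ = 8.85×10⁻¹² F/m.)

u ≈ 423 mJ/m³

E = V/d = 479 / 1.55×10⁻³ = 3.09×10⁵ V/m.
u = ½ε₀E² = ½ × 8.85×10⁻¹² × (3.09×10⁵)² = 0.423 J/m³.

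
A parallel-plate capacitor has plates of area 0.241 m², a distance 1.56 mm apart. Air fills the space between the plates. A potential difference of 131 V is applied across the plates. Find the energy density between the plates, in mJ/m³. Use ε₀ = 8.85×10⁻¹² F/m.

E = V/d = 131 / 1.56×10⁻³ = 8.40×10⁴ V/m.
u = ½ε₀E² = ½ × 8.85×10⁻¹² × (8.40×10⁴)² = 3.12×10⁻² J/m³.

u ≈ 31.2 mJ/m³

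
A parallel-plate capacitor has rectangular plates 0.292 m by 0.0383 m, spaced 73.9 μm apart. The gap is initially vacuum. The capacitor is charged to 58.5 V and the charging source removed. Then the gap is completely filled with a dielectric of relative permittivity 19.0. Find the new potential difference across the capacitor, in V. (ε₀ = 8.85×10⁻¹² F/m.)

V ≈ 3.08 V

A = 0.292 × 0.0383 m² = 1.12×10⁻² m².
Initially C₁ = ε₀A/d = 8.85×10⁻¹² × 1.12×10⁻² / 7.39×10⁻⁵ = 1.34×10⁻⁹ F.
V₁ = 58.5 V.
Isolated ⇒ Q is held fixed. C₂ = 19.0 C₁ and V = Q/C, so V₂/V₁ = C₁/C₂ = 0.0526.
V₂ = 0.0526 × 58.5 = 3.08 V.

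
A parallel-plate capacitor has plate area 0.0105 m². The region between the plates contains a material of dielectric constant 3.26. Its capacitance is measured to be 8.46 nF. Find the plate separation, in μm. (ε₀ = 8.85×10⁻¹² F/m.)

35.8 μm

d = κε₀A/C = 3.26 × 8.85×10⁻¹² × 1.05×10⁻² / 8.46×10⁻⁹ = 3.58×10⁻⁵ m.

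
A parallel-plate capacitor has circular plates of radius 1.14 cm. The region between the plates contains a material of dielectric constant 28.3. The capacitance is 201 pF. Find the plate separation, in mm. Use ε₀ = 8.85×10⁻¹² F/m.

A = π(1.14 cm)² = 4.08×10⁻⁴ m².
d = κε₀A/C = 28.3 × 8.85×10⁻¹² × 4.08×10⁻⁴ / 2.01×10⁻¹⁰ = 5.09×10⁻⁴ m.

d ≈ 0.509 mm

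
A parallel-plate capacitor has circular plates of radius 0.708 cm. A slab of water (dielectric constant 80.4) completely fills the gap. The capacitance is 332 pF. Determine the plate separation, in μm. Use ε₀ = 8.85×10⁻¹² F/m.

d ≈ 338 μm

A = π(0.708 cm)² = 1.57×10⁻⁴ m².
d = κε₀A/C = 80.4 × 8.85×10⁻¹² × 1.57×10⁻⁴ / 3.32×10⁻¹⁰ = 3.38×10⁻⁴ m.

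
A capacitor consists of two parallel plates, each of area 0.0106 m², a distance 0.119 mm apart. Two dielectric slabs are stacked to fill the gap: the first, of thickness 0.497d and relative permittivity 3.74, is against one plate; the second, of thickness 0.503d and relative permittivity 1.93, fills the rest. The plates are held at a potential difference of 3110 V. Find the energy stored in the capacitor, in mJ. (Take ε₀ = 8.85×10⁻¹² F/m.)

U ≈ 9.69 mJ

Stacked slabs ⇒ two capacitors in series, each with the full plate area.
C₁ = κ₁ε₀A/d₁ = 3.74 × 8.85×10⁻¹² × 1.06×10⁻² / 5.91×10⁻⁵ = 5.93×10⁻⁹ F.
C₂ = κ₂ε₀A/d₂ = 1.93 × 8.85×10⁻¹² × 1.06×10⁻² / 5.99×10⁻⁵ = 3.02×10⁻⁹ F.
C = (1/C₁ + 1/C₂)⁻¹ = 2.00×10⁻⁹ F.
U = ½CV² = ½ × 2.00×10⁻⁹ × (3110)² = 9.69×10⁻³ J.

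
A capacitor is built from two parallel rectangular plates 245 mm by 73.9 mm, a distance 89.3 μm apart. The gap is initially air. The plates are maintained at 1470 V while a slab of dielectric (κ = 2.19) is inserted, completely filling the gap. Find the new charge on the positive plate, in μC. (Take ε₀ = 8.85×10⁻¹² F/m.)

A = 245 × 73.9 mm² = 1.81×10⁻² m².
Initially C₁ = ε₀A/d = 8.85×10⁻¹² × 1.81×10⁻² / 8.93×10⁻⁵ = 1.79×10⁻⁹ F.
Q₁ = 2.64×10⁻⁶ C.
Battery connected ⇒ V is held fixed. C₂ = 2.19 C₁ and Q = CV, so Q₂/Q₁ = C₂/C₁ = 2.19.
Q₂ = 2.19 × 2.64×10⁻⁶ = 5.78×10⁻⁶ C.

5.78 μC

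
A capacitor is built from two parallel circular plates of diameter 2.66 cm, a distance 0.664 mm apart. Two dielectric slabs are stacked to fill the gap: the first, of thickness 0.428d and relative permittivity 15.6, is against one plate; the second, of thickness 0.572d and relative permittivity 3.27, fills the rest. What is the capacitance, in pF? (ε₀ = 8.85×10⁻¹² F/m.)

C ≈ 36.6 pF

A = π(2.66/2 cm)² = 5.56×10⁻⁴ m².
Stacked slabs ⇒ two capacitors in series, each with the full plate area.
C₁ = κ₁ε₀A/d₁ = 15.6 × 8.85×10⁻¹² × 5.56×10⁻⁴ / 2.84×10⁻⁴ = 2.70×10⁻¹⁰ F.
C₂ = κ₂ε₀A/d₂ = 3.27 × 8.85×10⁻¹² × 5.56×10⁻⁴ / 3.80×10⁻⁴ = 4.23×10⁻¹¹ F.
C = (1/C₁ + 1/C₂)⁻¹ = 3.66×10⁻¹¹ F.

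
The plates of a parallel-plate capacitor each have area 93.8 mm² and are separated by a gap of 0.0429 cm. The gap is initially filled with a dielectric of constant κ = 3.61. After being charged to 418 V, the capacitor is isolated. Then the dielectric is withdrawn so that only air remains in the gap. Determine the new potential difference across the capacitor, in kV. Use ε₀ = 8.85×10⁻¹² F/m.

1.51 kV

A = 93.8 mm² = 9.38×10⁻⁵ m².
Initially C₁ = κε₀A/d = 3.61 × 8.85×10⁻¹² × 9.38×10⁻⁵ / 4.29×10⁻⁴ = 6.99×10⁻¹² F.
V₁ = 4.18×10² V.
Isolated ⇒ Q is held fixed. C₂ = 0.277 C₁ and V = Q/C, so V₂/V₁ = C₁/C₂ = 3.61.
V₂ = 3.61 × 4.18×10² = 1.51×10³ V.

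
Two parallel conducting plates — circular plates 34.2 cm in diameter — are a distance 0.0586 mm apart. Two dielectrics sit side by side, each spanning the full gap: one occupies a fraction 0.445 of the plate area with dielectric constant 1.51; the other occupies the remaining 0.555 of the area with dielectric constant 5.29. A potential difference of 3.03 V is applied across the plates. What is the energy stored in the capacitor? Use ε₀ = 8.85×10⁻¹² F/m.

230 nJ

A = π(34.2/2 cm)² = 9.19×10⁻² m².
Side-by-side slabs ⇒ two capacitors in parallel, each spanning the full gap.
C₁ = κ₁ε₀A₁/d = 1.51 × 8.85×10⁻¹² × 4.09×10⁻² / 5.86×10⁻⁵ = 9.32×10⁻⁹ F.
C₂ = κ₂ε₀A₂/d = 5.29 × 8.85×10⁻¹² × 5.10×10⁻² / 5.86×10⁻⁵ = 4.07×10⁻⁸ F.
C = C₁ + C₂ = 5.01×10⁻⁸ F.
U = ½CV² = ½ × 5.01×10⁻⁸ × (3.03)² = 2.30×10⁻⁷ J.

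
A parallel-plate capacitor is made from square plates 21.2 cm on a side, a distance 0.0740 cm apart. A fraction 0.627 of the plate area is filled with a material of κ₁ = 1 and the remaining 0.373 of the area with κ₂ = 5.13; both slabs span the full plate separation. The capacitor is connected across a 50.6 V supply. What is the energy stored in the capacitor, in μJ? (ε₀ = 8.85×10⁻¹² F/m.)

A = (21.2 cm)² = 4.49×10⁻² m².
Side-by-side slabs ⇒ two capacitors in parallel, each spanning the full gap.
C₁ = κ₁ε₀A₁/d = 1.00 × 8.85×10⁻¹² × 2.82×10⁻² / 7.40×10⁻⁴ = 3.37×10⁻¹⁰ F.
C₂ = κ₂ε₀A₂/d = 5.13 × 8.85×10⁻¹² × 1.68×10⁻² / 7.40×10⁻⁴ = 1.03×10⁻⁹ F.
C = C₁ + C₂ = 1.37×10⁻⁹ F.
U = ½CV² = ½ × 1.37×10⁻⁹ × (50.6)² = 1.75×10⁻⁶ J.

U ≈ 1.75 μJ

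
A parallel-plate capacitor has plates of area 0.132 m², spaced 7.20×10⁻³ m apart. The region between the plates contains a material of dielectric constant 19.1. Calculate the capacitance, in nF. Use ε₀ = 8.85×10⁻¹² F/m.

C = κε₀A/d = 19.1 × 8.85×10⁻¹² × 0.132 / 7.20×10⁻³ = 3.10×10⁻⁹ F.

3.10 nF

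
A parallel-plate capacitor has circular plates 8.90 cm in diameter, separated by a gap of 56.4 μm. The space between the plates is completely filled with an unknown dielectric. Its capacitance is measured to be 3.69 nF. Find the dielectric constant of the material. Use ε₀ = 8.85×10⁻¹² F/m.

A = π(8.90/2 cm)² = 6.22×10⁻³ m².
κ = Cd/(ε₀A) = 3.69×10⁻⁹ × 5.64×10⁻⁵ / (8.85×10⁻¹² × 6.22×10⁻³) = 3.78.

κ ≈ 3.78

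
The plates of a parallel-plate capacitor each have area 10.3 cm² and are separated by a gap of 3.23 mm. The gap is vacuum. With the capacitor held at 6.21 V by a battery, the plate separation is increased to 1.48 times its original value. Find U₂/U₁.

Battery connected ⇒ V is held fixed.
C₂ = 0.676 C₁ and U = ½CV², so U₂/U₁ = C₂/C₁ = 0.676.

0.676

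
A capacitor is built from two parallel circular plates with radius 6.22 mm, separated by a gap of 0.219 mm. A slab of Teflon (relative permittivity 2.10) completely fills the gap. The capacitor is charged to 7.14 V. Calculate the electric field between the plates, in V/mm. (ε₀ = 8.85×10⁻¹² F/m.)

32.6 V/mm

E = V/d = 7.14 / 2.19×10⁻⁴ = 3.26×10⁴ V/m.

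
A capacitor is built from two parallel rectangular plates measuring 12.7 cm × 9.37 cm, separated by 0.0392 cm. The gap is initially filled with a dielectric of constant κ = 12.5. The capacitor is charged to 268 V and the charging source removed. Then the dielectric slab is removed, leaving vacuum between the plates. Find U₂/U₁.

Isolated ⇒ Q is held fixed.
C₂ = 0.0800 C₁ and U = Q²/(2C), so U₂/U₁ = C₁/C₂ = 12.5.

U₂/U₁ ≈ 12.5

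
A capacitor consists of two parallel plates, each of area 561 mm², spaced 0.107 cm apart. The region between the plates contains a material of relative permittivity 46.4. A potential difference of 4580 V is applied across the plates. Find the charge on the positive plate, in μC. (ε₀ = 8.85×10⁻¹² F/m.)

Q ≈ 0.986 μC

A = 561 mm² = 5.61×10⁻⁴ m².
C = κε₀A/d = 46.4 × 8.85×10⁻¹² × 5.61×10⁻⁴ / 1.07×10⁻³ = 2.15×10⁻¹⁰ F.
Q = CV = 2.15×10⁻¹⁰ × 4580 = 9.86×10⁻⁷ C.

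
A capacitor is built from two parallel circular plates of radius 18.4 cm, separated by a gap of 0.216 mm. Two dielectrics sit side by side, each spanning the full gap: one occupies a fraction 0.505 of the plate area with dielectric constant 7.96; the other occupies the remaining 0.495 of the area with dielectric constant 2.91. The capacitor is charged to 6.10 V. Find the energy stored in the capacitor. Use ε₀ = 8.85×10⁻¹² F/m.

A = π(18.4 cm)² = 0.106 m².
Side-by-side slabs ⇒ two capacitors in parallel, each spanning the full gap.
C₁ = κ₁ε₀A₁/d = 7.96 × 8.85×10⁻¹² × 5.37×10⁻² / 2.16×10⁻⁴ = 1.75×10⁻⁸ F.
C₂ = κ₂ε₀A₂/d = 2.91 × 8.85×10⁻¹² × 5.26×10⁻² / 2.16×10⁻⁴ = 6.28×10⁻⁹ F.
C = C₁ + C₂ = 2.38×10⁻⁸ F.
U = ½CV² = ½ × 2.38×10⁻⁸ × (6.10)² = 4.43×10⁻⁷ J.

U ≈ 443 nJ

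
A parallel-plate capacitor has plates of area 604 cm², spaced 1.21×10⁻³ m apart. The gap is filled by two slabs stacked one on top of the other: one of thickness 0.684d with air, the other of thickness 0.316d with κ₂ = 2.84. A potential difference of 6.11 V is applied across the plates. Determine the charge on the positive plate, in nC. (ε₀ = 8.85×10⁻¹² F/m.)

A = 604 cm² = 6.04×10⁻² m².
Stacked slabs ⇒ two capacitors in series, each with the full plate area.
C₁ = κ₁ε₀A/d₁ = 1.00 × 8.85×10⁻¹² × 6.04×10⁻² / 8.28×10⁻⁴ = 6.46×10⁻¹⁰ F.
C₂ = κ₂ε₀A/d₂ = 2.84 × 8.85×10⁻¹² × 6.04×10⁻² / 3.82×10⁻⁴ = 3.97×10⁻⁹ F.
C = (1/C₁ + 1/C₂)⁻¹ = 5.55×10⁻¹⁰ F.
Q = CV = 5.55×10⁻¹⁰ × 6.11 = 3.39×10⁻⁹ C.

Q ≈ 3.39 nC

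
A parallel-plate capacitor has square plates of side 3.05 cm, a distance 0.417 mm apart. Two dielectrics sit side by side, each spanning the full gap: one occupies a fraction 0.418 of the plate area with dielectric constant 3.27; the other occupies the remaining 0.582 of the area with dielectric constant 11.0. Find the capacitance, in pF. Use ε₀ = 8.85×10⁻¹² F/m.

A = (3.05 cm)² = 9.30×10⁻⁴ m².
Side-by-side slabs ⇒ two capacitors in parallel, each spanning the full gap.
C₁ = κ₁ε₀A₁/d = 3.27 × 8.85×10⁻¹² × 3.89×10⁻⁴ / 4.17×10⁻⁴ = 2.70×10⁻¹¹ F.
C₂ = κ₂ε₀A₂/d = 11.0 × 8.85×10⁻¹² × 5.41×10⁻⁴ / 4.17×10⁻⁴ = 1.26×10⁻¹⁰ F.
C = C₁ + C₂ = 1.53×10⁻¹⁰ F.

153 pF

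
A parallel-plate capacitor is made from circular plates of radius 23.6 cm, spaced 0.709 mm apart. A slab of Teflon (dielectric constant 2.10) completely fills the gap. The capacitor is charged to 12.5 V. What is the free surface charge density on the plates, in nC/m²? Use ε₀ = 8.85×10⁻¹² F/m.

328 nC/m²

A = π(23.6 cm)² = 0.175 m².
C = κε₀A/d = 2.10 × 8.85×10⁻¹² × 0.175 / 7.09×10⁻⁴ = 4.59×10⁻⁹ F.
σ = Q/A = CV/A = 4.59×10⁻⁹ × 12.5 / 0.175 = 3.28×10⁻⁷ C/m².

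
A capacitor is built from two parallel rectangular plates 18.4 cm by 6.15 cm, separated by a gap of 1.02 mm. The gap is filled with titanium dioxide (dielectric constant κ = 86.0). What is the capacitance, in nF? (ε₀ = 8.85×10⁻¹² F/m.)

8.44 nF

A = 18.4 × 6.15 cm² = 1.13×10⁻² m².
C = κε₀A/d = 86.0 × 8.85×10⁻¹² × 1.13×10⁻² / 1.02×10⁻³ = 8.44×10⁻⁹ F.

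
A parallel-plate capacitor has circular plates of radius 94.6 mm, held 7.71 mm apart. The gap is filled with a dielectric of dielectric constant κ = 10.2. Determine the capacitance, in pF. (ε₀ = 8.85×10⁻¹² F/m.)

A = π(94.6 mm)² = 2.81×10⁻² m².
C = κε₀A/d = 10.2 × 8.85×10⁻¹² × 2.81×10⁻² / 7.71×10⁻³ = 3.29×10⁻¹⁰ F.

C ≈ 329 pF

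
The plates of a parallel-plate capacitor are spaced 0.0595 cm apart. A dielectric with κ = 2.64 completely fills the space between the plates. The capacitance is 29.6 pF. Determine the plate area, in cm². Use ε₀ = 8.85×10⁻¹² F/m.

A ≈ 7.54 cm²

A = Cd/(κε₀) = 2.96×10⁻¹¹ × 5.95×10⁻⁴ / (2.64 × 8.85×10⁻¹²) = 7.54×10⁻⁴ m².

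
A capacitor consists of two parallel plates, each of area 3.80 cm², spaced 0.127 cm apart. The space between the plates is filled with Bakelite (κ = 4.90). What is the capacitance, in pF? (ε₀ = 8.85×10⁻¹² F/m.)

C ≈ 13.0 pF

A = 3.80 cm² = 3.80×10⁻⁴ m².
C = κε₀A/d = 4.90 × 8.85×10⁻¹² × 3.80×10⁻⁴ / 1.27×10⁻³ = 1.30×10⁻¹¹ F.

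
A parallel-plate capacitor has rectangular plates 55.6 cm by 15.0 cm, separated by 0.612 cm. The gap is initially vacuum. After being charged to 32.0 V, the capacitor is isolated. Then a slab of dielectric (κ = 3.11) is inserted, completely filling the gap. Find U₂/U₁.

U₂/U₁ ≈ 0.322

Isolated ⇒ Q is held fixed.
C₂ = 3.11 C₁ and U = Q²/(2C), so U₂/U₁ = C₁/C₂ = 0.322.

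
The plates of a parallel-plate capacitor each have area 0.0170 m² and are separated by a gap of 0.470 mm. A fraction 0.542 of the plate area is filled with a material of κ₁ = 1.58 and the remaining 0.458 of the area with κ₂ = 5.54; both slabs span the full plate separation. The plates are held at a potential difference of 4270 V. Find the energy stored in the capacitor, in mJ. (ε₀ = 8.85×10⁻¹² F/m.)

9.90 mJ

Side-by-side slabs ⇒ two capacitors in parallel, each spanning the full gap.
C₁ = κ₁ε₀A₁/d = 1.58 × 8.85×10⁻¹² × 9.21×10⁻³ / 4.70×10⁻⁴ = 2.74×10⁻¹⁰ F.
C₂ = κ₂ε₀A₂/d = 5.54 × 8.85×10⁻¹² × 7.79×10⁻³ / 4.70×10⁻⁴ = 8.12×10⁻¹⁰ F.
C = C₁ + C₂ = 1.09×10⁻⁹ F.
U = ½CV² = ½ × 1.09×10⁻⁹ × (4270)² = 9.90×10⁻³ J.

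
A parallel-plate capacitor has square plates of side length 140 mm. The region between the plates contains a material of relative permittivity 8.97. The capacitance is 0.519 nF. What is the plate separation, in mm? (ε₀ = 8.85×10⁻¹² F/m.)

A = (140 mm)² = 1.96×10⁻² m².
d = κε₀A/C = 8.97 × 8.85×10⁻¹² × 1.96×10⁻² / 5.19×10⁻¹⁰ = 3.00×10⁻³ m.

3.00 mm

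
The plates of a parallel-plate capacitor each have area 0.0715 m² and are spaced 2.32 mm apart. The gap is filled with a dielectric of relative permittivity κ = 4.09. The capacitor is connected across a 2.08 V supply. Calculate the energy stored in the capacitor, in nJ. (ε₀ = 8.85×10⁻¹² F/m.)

2.41 nJ

C = κε₀A/d = 4.09 × 8.85×10⁻¹² × 7.15×10⁻² / 2.32×10⁻³ = 1.12×10⁻⁹ F.
U = ½CV² = ½ × 1.12×10⁻⁹ × (2.08)² = 2.41×10⁻⁹ J.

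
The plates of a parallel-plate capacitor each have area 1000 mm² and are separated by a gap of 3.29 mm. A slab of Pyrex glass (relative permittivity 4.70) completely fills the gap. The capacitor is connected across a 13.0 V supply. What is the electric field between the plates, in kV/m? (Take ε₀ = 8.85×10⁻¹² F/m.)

E = V/d = 13.0 / 3.29×10⁻³ = 3.95×10³ V/m.

E ≈ 3.95 kV/m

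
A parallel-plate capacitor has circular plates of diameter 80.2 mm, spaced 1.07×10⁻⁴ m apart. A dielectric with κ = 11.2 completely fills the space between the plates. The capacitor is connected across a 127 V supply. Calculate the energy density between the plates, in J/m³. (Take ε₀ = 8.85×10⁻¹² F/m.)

E = V/d = 127 / 1.07×10⁻⁴ = 1.19×10⁶ V/m.
u = ½κε₀E² = ½ × 11.2 × 8.85×10⁻¹² × (1.19×10⁶)² = 69.8 J/m³.

69.8 J/m³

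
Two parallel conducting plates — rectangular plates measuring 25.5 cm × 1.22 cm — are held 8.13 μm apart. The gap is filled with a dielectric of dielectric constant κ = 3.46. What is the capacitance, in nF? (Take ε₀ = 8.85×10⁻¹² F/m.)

11.7 nF

A = 25.5 × 1.22 cm² = 3.11×10⁻³ m².
C = κε₀A/d = 3.46 × 8.85×10⁻¹² × 3.11×10⁻³ / 8.13×10⁻⁶ = 1.17×10⁻⁸ F.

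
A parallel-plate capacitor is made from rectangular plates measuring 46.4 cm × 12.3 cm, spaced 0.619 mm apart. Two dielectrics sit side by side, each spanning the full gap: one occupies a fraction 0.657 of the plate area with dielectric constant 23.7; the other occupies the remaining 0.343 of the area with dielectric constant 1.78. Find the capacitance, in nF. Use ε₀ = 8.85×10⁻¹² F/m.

A = 46.4 × 12.3 cm² = 5.71×10⁻² m².
Side-by-side slabs ⇒ two capacitors in parallel, each spanning the full gap.
C₁ = κ₁ε₀A₁/d = 23.7 × 8.85×10⁻¹² × 3.75×10⁻² / 6.19×10⁻⁴ = 1.27×10⁻⁸ F.
C₂ = κ₂ε₀A₂/d = 1.78 × 8.85×10⁻¹² × 1.96×10⁻² / 6.19×10⁻⁴ = 4.98×10⁻¹⁰ F.
C = C₁ + C₂ = 1.32×10⁻⁸ F.

13.2 nF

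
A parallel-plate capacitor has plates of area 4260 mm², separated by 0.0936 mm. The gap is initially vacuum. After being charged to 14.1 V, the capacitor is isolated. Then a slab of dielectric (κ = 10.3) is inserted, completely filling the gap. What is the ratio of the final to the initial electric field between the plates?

E₂/E₁ ≈ 0.0971

Isolated ⇒ Q is held fixed.
V₂ = Q/C₂ = V₁/10.3; E = V/d, so E₂/E₁ = (V₂/V₁)(d₁/d₂) = 0.0971.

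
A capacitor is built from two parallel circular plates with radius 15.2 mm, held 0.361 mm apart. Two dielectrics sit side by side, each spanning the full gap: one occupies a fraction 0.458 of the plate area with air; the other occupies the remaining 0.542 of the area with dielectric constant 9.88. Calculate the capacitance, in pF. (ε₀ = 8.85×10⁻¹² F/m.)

103 pF

A = π(15.2 mm)² = 7.26×10⁻⁴ m².
Side-by-side slabs ⇒ two capacitors in parallel, each spanning the full gap.
C₁ = κ₁ε₀A₁/d = 1.00 × 8.85×10⁻¹² × 3.32×10⁻⁴ / 3.61×10⁻⁴ = 8.15×10⁻¹² F.
C₂ = κ₂ε₀A₂/d = 9.88 × 8.85×10⁻¹² × 3.93×10⁻⁴ / 3.61×10⁻⁴ = 9.53×10⁻¹¹ F.
C = C₁ + C₂ = 1.03×10⁻¹⁰ F.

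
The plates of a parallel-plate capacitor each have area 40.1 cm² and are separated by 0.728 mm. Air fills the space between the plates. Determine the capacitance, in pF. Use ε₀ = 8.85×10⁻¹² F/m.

A = 40.1 cm² = 4.01×10⁻³ m².
C = ε₀A/d = 8.85×10⁻¹² × 4.01×10⁻³ / 7.28×10⁻⁴ = 4.87×10⁻¹¹ F.

C ≈ 48.7 pF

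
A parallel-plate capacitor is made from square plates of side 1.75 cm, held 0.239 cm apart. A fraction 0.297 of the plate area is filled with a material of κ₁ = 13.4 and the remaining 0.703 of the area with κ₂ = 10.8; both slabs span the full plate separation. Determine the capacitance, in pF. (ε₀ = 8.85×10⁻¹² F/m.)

C ≈ 13.1 pF

A = (1.75 cm)² = 3.06×10⁻⁴ m².
Side-by-side slabs ⇒ two capacitors in parallel, each spanning the full gap.
C₁ = κ₁ε₀A₁/d = 13.4 × 8.85×10⁻¹² × 9.10×10⁻⁵ / 2.39×10⁻³ = 4.51×10⁻¹² F.
C₂ = κ₂ε₀A₂/d = 10.8 × 8.85×10⁻¹² × 2.15×10⁻⁴ / 2.39×10⁻³ = 8.61×10⁻¹² F.
C = C₁ + C₂ = 1.31×10⁻¹¹ F.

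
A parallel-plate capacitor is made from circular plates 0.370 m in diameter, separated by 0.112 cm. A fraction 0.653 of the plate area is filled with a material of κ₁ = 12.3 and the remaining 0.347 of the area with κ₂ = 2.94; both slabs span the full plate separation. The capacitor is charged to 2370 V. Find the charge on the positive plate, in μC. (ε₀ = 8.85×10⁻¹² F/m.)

A = π(0.370/2 m)² = 0.108 m².
Side-by-side slabs ⇒ two capacitors in parallel, each spanning the full gap.
C₁ = κ₁ε₀A₁/d = 12.3 × 8.85×10⁻¹² × 7.02×10⁻² / 1.12×10⁻³ = 6.82×10⁻⁹ F.
C₂ = κ₂ε₀A₂/d = 2.94 × 8.85×10⁻¹² × 3.73×10⁻² / 1.12×10⁻³ = 8.67×10⁻¹⁰ F.
C = C₁ + C₂ = 7.69×10⁻⁹ F.
Q = CV = 7.69×10⁻⁹ × 2370 = 1.82×10⁻⁵ C.

18.2 μC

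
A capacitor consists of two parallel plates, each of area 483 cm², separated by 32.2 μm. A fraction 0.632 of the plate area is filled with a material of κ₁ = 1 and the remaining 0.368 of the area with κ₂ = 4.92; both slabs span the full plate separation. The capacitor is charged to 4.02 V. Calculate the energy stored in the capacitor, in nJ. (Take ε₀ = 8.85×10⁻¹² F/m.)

A = 483 cm² = 4.83×10⁻² m².
Side-by-side slabs ⇒ two capacitors in parallel, each spanning the full gap.
C₁ = κ₁ε₀A₁/d = 1.00 × 8.85×10⁻¹² × 3.05×10⁻² / 3.22×10⁻⁵ = 8.39×10⁻⁹ F.
C₂ = κ₂ε₀A₂/d = 4.92 × 8.85×10⁻¹² × 1.78×10⁻² / 3.22×10⁻⁵ = 2.40×10⁻⁸ F.
C = C₁ + C₂ = 3.24×10⁻⁸ F.
U = ½CV² = ½ × 3.24×10⁻⁸ × (4.02)² = 2.62×10⁻⁷ J.

262 nJ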